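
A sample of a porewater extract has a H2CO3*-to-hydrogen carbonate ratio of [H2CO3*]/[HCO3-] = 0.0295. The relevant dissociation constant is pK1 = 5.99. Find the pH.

From K1 = [H⁺][HCO3-]/[H2CO3*]:  pH = pK1 − log₁₀([H2CO3*]/[HCO3-])
log₁₀(0.0295) = -1.530
pH = 5.99 − (-1.530) = 7.52

pH = 7.52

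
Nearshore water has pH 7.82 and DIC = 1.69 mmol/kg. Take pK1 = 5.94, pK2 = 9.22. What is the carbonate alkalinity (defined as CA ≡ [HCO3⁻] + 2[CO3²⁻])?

CA = [HCO3⁻] + 2[CO3²⁻] = (α₁ + 2α₂)·DIC
At pH 7.82: [H⁺]/K1 = 10^-1.88 = 0.013183, K2/[H⁺] = 10^-1.40 = 0.039811
α₁ = 1/(1 + 0.013183 + 0.039811) = 1/1.0530 = 0.9497; α₂ = α₁·K2/[H⁺] = 0.03781
α₁ + 2α₂ = 1.0253
CA = 1.0253 × 1.69 = 1.73 mmol/kg

CA = 1.73 mmol/kg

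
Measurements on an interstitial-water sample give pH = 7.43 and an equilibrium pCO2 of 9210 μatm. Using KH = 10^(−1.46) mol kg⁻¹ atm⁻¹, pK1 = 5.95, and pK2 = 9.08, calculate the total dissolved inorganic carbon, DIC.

[CO2*] = KH · pCO2 = 10^(−1.46) × 9210×10^-6 = 3.193×10^-4 mol/kg
α₀ = 1/(1 + K1/[H⁺] + K1K2/[H⁺]²) = 1/(1 + 10^+1.48 + 10^-0.17) = 0.03137
DIC = [CO2*]/α₀ = 3.193×10^-4 / 0.03137 = 10.2 mmol/kg

DIC = 10.2 mmol/kg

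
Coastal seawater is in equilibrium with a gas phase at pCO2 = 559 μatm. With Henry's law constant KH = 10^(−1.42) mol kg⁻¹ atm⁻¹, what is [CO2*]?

KH = 10^(−1.42) = 3.802×10^-2 mol kg⁻¹ atm⁻¹
[CO2*] = KH · pCO2 = 3.802×10^-2 × 559×10^-6 atm = 2.13×10^-5 mol/kg

[CO2*] = 21.3 μmol/kg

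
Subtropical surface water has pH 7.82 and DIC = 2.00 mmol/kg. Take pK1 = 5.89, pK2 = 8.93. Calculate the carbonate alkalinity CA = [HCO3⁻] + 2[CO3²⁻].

CA = 2.12 mmol/kg

CA = [HCO3⁻] + 2[CO3²⁻] = (α₁ + 2α₂)·DIC
At pH 7.82: [H⁺]/K1 = 10^-1.93 = 0.011749, K2/[H⁺] = 10^-1.11 = 0.077625
α₁ = 1/(1 + 0.011749 + 0.077625) = 1/1.0894 = 0.9180; α₂ = α₁·K2/[H⁺] = 0.07126
α₁ + 2α₂ = 1.0605
CA = 1.0605 × 2.00 = 2.12 mmol/kg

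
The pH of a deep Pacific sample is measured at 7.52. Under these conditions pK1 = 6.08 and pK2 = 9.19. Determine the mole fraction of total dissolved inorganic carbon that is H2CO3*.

α₀ = 0.0343

α₀ = 1 / (1 + K1/[H⁺] + K1K2/[H⁺]²) = 1 / (1 + 10^+1.44 + 10^-0.23)
   = 1 / (1 + 27.542 + 0.58884) = 1/29.131 = 0.03433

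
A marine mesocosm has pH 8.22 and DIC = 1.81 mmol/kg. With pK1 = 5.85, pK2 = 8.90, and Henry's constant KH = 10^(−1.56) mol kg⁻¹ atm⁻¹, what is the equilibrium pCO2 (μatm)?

α₀ = 1 / (1 + K1/[H⁺] + K1K2/[H⁺]²) = 1 / (1 + 10^+2.37 + 10^+1.69)
   = 1 / (1 + 234.42 + 48.978) = 1/284.40 = 0.003516
[CO2*] = α₀ × DIC = 0.003516 × 1.81 = 0.006364 mmol/kg = 6.364 μmol/kg
pCO2 = [CO2*]/KH = 6.364×10^-6 / 2.754×10^-2 = 231 μatm

pCO2 = 231 μatm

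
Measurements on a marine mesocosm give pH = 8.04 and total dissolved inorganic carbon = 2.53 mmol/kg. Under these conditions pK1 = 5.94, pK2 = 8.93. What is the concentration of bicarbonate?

α₁ = 1 / (1 + [H⁺]/K1 + K2/[H⁺]) = 1 / (1 + 10^-2.10 + 10^-0.89)
   = 1 / (1 + 0.0079433 + 0.12882) = 1/1.1368 = 0.8797
[HCO3⁻] = α₁ × DIC = 0.8797 × 2.53 = 2.23 mmol/kg

[HCO3⁻] = 2.23 mmol/kg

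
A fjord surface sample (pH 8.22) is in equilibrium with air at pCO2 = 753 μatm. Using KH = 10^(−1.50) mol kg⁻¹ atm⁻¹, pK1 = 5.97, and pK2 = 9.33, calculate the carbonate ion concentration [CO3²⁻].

[CO2*] = KH · pCO2 = 10^(−1.50) × 753×10^-6 = 2.381×10^-5 mol/kg
α₀ = 1/(1 + K1/[H⁺] + K1K2/[H⁺]²) = 1/(1 + 10^+2.25 + 10^+1.14) = 0.005191
DIC = [CO2*]/α₀ = 2.381×10^-5 / 0.005191 = 4.587 mmol/kg
[CO3²⁻] = α₂·DIC; α₂ = 0.07166, so [CO3²⁻] = 0.07166 × 4.587 = 0.329 mmol/kg

[CO3²⁻] = 0.329 mmol/kg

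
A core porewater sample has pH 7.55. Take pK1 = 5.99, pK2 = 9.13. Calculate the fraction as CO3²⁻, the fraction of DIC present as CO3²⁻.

α₂ = 1 / (1 + [H⁺]/K2 + [H⁺]²/(K1K2)) = 1 / (1 + 10^+1.58 + 10^+0.02)
   = 1 / (1 + 38.019 + 1.0471) = 1/40.066 = 0.02496

α₂ = 0.0250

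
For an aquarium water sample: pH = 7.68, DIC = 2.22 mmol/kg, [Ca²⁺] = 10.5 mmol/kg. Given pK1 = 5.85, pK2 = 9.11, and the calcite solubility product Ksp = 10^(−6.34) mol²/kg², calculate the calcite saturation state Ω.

Ω = 1.80

α₂ = 1 / (1 + [H⁺]/K2 + [H⁺]²/(K1K2)) = 1 / (1 + 10^+1.43 + 10^-0.40)
   = 1 / (1 + 26.915 + 0.39811) = 1/28.313 = 0.03532
[CO3²⁻] = α₂ × DIC = 0.03532 × 2.22 = 0.07841 mmol/kg
Ksp = 10^(−6.34) = 4.571×10^-7
Ω = [Ca²⁺][CO3²⁻]/Ksp = (10.5×10^-3)(7.841×10^-5) / 4.571×10^-7 = 1.80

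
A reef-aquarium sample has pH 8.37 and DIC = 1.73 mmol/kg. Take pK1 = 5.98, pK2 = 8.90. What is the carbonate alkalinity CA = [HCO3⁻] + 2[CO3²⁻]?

CA = 2.12 mmol/kg

CA = [HCO3⁻] + 2[CO3²⁻] = (α₁ + 2α₂)·DIC
At pH 8.37: [H⁺]/K1 = 10^-2.39 = 0.0040738, K2/[H⁺] = 10^-0.53 = 0.29512
α₁ = 1/(1 + 0.0040738 + 0.29512) = 1/1.2992 = 0.7697; α₂ = α₁·K2/[H⁺] = 0.2272
α₁ + 2α₂ = 1.2240
CA = 1.2240 × 1.73 = 2.12 mmol/kg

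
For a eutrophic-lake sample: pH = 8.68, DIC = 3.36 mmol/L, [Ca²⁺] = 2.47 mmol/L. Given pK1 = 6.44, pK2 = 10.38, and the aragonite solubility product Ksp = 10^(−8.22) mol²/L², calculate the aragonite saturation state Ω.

Ω = 26.8

α₂ = 1 / (1 + [H⁺]/K2 + [H⁺]²/(K1K2)) = 1 / (1 + 10^+1.70 + 10^-0.54)
   = 1 / (1 + 50.119 + 0.28840) = 1/51.407 = 0.01945
[CO3²⁻] = α₂ × DIC = 0.01945 × 3.36 = 0.06536 mmol/L
Ksp = 10^(−8.22) = 6.026×10^-9
Ω = [Ca²⁺][CO3²⁻]/Ksp = (2.47×10^-3)(6.536×10^-5) / 6.026×10^-9 = 26.8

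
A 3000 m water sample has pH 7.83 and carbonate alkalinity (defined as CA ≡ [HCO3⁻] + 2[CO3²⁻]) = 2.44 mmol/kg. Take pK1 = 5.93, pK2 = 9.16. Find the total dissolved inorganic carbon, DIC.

CA = [HCO3⁻] + 2[CO3²⁻] = (α₁ + 2α₂)·DIC
At pH 7.83: [H⁺]/K1 = 10^-1.90 = 0.012589, K2/[H⁺] = 10^-1.33 = 0.046774
α₁ = 1/(1 + 0.012589 + 0.046774) = 1/1.0594 = 0.9440; α₂ = α₁·K2/[H⁺] = 0.04415
α₁ + 2α₂ = 1.0323
DIC = CA / (α₁ + 2α₂) = 2.44 / 1.0323 = 2.36 mmol/kg

DIC = 2.36 mmol/kg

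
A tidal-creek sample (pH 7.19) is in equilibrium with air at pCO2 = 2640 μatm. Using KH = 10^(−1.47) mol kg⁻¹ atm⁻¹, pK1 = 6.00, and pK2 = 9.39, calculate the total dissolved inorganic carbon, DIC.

DIC = 1.48 mmol/kg

[CO2*] = KH · pCO2 = 10^(−1.47) × 2640×10^-6 = 8.945×10^-5 mol/kg
α₀ = 1/(1 + K1/[H⁺] + K1K2/[H⁺]²) = 1/(1 + 10^+1.19 + 10^-1.01) = 0.06029
DIC = [CO2*]/α₀ = 8.945×10^-5 / 0.06029 = 1.48 mmol/kg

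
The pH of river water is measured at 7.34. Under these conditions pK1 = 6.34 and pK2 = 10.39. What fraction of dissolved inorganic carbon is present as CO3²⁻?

α₂ = 0.000810

α₂ = 1 / (1 + [H⁺]/K2 + [H⁺]²/(K1K2)) = 1 / (1 + 10^+3.05 + 10^+2.05)
   = 1 / (1 + 1122.0 + 112.20) = 1/1235.2 = 0.0008096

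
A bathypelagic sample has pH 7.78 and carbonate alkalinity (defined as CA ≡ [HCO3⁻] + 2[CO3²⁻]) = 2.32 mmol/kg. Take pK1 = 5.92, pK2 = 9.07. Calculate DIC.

CA = [HCO3⁻] + 2[CO3²⁻] = (α₁ + 2α₂)·DIC
At pH 7.78: [H⁺]/K1 = 10^-1.86 = 0.013804, K2/[H⁺] = 10^-1.29 = 0.051286
α₁ = 1/(1 + 0.013804 + 0.051286) = 1/1.0651 = 0.9389; α₂ = α₁·K2/[H⁺] = 0.04815
α₁ + 2α₂ = 1.0352
DIC = CA / (α₁ + 2α₂) = 2.32 / 1.0352 = 2.24 mmol/kg

DIC = 2.24 mmol/kg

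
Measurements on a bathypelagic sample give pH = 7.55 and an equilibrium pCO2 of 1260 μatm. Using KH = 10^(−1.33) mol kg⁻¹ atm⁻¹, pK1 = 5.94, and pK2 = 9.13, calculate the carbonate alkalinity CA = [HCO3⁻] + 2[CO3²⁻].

[CO2*] = KH · pCO2 = 10^(−1.33) × 1260×10^-6 = 5.893×10^-5 mol/kg
α₀ = 1/(1 + K1/[H⁺] + K1K2/[H⁺]²) = 1/(1 + 10^+1.61 + 10^+0.03) = 0.02336
DIC = [CO2*]/α₀ = 5.893×10^-5 / 0.02336 = 2.523 mmol/kg
CA = (α₁ + 2α₂)·DIC = (0.9516 + 2×0.02503) × 2.523 = 2.53 mmol/kg

CA = 2.53 mmol/kg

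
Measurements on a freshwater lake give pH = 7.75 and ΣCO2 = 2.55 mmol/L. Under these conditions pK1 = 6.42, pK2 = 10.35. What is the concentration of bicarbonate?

[HCO3⁻] = 2.43 mmol/L

α₁ = 1 / (1 + [H⁺]/K1 + K2/[H⁺]) = 1 / (1 + 10^-1.33 + 10^-2.60)
   = 1 / (1 + 0.046774 + 0.0025119) = 1/1.0493 = 0.9530
[HCO3⁻] = α₁ × DIC = 0.9530 × 2.55 = 2.43 mmol/L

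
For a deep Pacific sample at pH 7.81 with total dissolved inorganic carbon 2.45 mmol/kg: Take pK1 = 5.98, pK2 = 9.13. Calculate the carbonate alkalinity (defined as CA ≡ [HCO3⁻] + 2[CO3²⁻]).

CA = 2.53 mmol/kg

CA = [HCO3⁻] + 2[CO3²⁻] = (α₁ + 2α₂)·DIC
At pH 7.81: [H⁺]/K1 = 10^-1.83 = 0.014791, K2/[H⁺] = 10^-1.32 = 0.047863
α₁ = 1/(1 + 0.014791 + 0.047863) = 1/1.0627 = 0.9410; α₂ = α₁·K2/[H⁺] = 0.04504
α₁ + 2α₂ = 1.0311
CA = 1.0311 × 2.45 = 2.53 mmol/kg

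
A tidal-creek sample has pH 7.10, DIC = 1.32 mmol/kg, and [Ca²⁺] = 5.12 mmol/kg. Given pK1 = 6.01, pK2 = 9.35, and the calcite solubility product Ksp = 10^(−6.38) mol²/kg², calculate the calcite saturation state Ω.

α₂ = 1 / (1 + [H⁺]/K2 + [H⁺]²/(K1K2)) = 1 / (1 + 10^+2.25 + 10^+1.16)
   = 1 / (1 + 177.83 + 14.454) = 1/193.28 = 0.005174
[CO3²⁻] = α₂ × DIC = 0.005174 × 1.32 = 0.006829 mmol/kg = 6.829 μmol/kg
Ksp = 10^(−6.38) = 4.169×10^-7
Ω = [Ca²⁺][CO3²⁻]/Ksp = (5.12×10^-3)(6.829×10^-6) / 4.169×10^-7 = 0.0839

Ω = 0.0839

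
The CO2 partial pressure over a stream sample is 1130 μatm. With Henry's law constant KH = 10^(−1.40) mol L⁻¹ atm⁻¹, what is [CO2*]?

[CO2*] = 45.0 μmol/L

KH = 10^(−1.40) = 3.981×10^-2 mol L⁻¹ atm⁻¹
[CO2*] = KH · pCO2 = 3.981×10^-2 × 1130×10^-6 atm = 4.50×10^-5 mol/L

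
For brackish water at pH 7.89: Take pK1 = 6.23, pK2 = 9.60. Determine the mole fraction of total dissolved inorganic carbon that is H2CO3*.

α₀ = 0.0210

α₀ = 1 / (1 + K1/[H⁺] + K1K2/[H⁺]²) = 1 / (1 + 10^+1.66 + 10^-0.05)
   = 1 / (1 + 45.709 + 0.89125) = 1/47.600 = 0.02101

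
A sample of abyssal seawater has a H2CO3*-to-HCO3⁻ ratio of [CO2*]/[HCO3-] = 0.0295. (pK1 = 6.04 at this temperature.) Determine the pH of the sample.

pH = 7.57

From K1 = [H⁺][HCO3-]/[CO2*]:  pH = pK1 − log₁₀([CO2*]/[HCO3-])
log₁₀(0.0295) = -1.530
pH = 6.04 − (-1.530) = 7.57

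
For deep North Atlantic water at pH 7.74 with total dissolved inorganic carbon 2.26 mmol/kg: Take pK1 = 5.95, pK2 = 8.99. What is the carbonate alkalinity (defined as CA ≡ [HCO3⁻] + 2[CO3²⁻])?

CA = [HCO3⁻] + 2[CO3²⁻] = (α₁ + 2α₂)·DIC
At pH 7.74: [H⁺]/K1 = 10^-1.79 = 0.016218, K2/[H⁺] = 10^-1.25 = 0.056234
α₁ = 1/(1 + 0.016218 + 0.056234) = 1/1.0725 = 0.9324; α₂ = α₁·K2/[H⁺] = 0.05244
α₁ + 2α₂ = 1.0373
CA = 1.0373 × 2.26 = 2.34 mmol/kg

CA = 2.34 mmol/kg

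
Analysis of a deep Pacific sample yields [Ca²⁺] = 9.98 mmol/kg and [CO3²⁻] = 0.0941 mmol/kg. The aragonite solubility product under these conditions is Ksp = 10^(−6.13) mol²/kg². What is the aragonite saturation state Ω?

Ksp = 10^(−6.13) = 7.413×10^-7
Ω = [Ca²⁺][CO3²⁻]/Ksp = (9.98×10^-3)(0.0941×10^-3) / 7.413×10^-7 = 1.27

Ω = 1.27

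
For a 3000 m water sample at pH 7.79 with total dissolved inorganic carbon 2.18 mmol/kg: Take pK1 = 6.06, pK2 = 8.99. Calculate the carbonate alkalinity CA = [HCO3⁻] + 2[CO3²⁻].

CA = [HCO3⁻] + 2[CO3²⁻] = (α₁ + 2α₂)·DIC
At pH 7.79: [H⁺]/K1 = 10^-1.73 = 0.018621, K2/[H⁺] = 10^-1.20 = 0.063096
α₁ = 1/(1 + 0.018621 + 0.063096) = 1/1.0817 = 0.9245; α₂ = α₁·K2/[H⁺] = 0.05833
α₁ + 2α₂ = 1.0411
CA = 1.0411 × 2.18 = 2.27 mmol/kg

CA = 2.27 mmol/kg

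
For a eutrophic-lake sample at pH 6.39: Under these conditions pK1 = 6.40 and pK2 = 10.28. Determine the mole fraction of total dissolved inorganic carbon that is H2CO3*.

α₀ = 1 / (1 + K1/[H⁺] + K1K2/[H⁺]²) = 1 / (1 + 10^-0.01 + 10^-3.90)
   = 1 / (1 + 0.97724 + 0.00012589) = 1/1.9774 = 0.5057

α₀ = 0.506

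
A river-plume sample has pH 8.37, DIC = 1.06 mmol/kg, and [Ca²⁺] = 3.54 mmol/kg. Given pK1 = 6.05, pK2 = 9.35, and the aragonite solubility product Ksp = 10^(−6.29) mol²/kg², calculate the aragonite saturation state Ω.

Ω = 0.691

α₂ = 1 / (1 + [H⁺]/K2 + [H⁺]²/(K1K2)) = 1 / (1 + 10^+0.98 + 10^-1.34)
   = 1 / (1 + 9.5499 + 0.045709) = 1/10.596 = 0.09438
[CO3²⁻] = α₂ × DIC = 0.09438 × 1.06 = 0.1000 mmol/kg
Ksp = 10^(−6.29) = 5.129×10^-7
Ω = [Ca²⁺][CO3²⁻]/Ksp = (3.54×10^-3)(1.000×10^-4) / 5.129×10^-7 = 0.691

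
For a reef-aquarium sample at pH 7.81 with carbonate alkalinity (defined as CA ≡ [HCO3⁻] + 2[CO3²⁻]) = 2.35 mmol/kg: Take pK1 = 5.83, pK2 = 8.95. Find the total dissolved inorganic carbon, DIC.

CA = [HCO3⁻] + 2[CO3²⁻] = (α₁ + 2α₂)·DIC
At pH 7.81: [H⁺]/K1 = 10^-1.98 = 0.010471, K2/[H⁺] = 10^-1.14 = 0.072444
α₁ = 1/(1 + 0.010471 + 0.072444) = 1/1.0829 = 0.9234; α₂ = α₁·K2/[H⁺] = 0.06690
α₁ + 2α₂ = 1.0572
DIC = CA / (α₁ + 2α₂) = 2.35 / 1.0572 = 2.22 mmol/kg

DIC = 2.22 mmol/kg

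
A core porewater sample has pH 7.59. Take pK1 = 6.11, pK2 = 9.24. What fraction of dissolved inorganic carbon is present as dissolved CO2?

α₀ = 0.0314

α₀ = 1 / (1 + K1/[H⁺] + K1K2/[H⁺]²) = 1 / (1 + 10^+1.48 + 10^-0.17)
   = 1 / (1 + 30.200 + 0.67608) = 1/31.876 = 0.03137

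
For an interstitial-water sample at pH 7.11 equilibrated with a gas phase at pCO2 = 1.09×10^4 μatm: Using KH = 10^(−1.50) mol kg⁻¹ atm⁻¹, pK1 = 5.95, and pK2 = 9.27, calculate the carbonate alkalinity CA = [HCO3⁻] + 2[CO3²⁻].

CA = 5.05 mmol/kg

[CO2*] = KH · pCO2 = 10^(−1.50) × 1.09×10^4×10^-6 = 3.447×10^-4 mol/kg
α₀ = 1/(1 + K1/[H⁺] + K1K2/[H⁺]²) = 1/(1 + 10^+1.16 + 10^-1.00) = 0.06429
DIC = [CO2*]/α₀ = 3.447×10^-4 / 0.06429 = 5.361 mmol/kg
CA = (α₁ + 2α₂)·DIC = (0.9293 + 2×0.006429) × 5.361 = 5.05 mmol/kg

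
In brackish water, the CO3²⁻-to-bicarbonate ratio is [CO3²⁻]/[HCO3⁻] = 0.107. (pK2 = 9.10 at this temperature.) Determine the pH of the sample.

From K2 = [H⁺][CO3²⁻]/[HCO3⁻]:  pH = pK2 + log₁₀([CO3²⁻]/[HCO3⁻])
log₁₀(0.107) = -0.971
pH = 9.10 + (-0.971) = 8.13

pH = 8.13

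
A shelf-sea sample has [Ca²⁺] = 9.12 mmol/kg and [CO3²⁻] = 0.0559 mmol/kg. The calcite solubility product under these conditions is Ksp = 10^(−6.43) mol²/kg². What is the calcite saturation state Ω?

Ksp = 10^(−6.43) = 3.715×10^-7
Ω = [Ca²⁺][CO3²⁻]/Ksp = (9.12×10^-3)(0.0559×10^-3) / 3.715×10^-7 = 1.37

Ω = 1.37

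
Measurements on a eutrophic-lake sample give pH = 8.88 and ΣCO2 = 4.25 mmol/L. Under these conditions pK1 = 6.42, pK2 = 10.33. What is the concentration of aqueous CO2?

[CO2*] = 14.2 μmol/L

α₀ = 1 / (1 + K1/[H⁺] + K1K2/[H⁺]²) = 1 / (1 + 10^+2.46 + 10^+1.01)
   = 1 / (1 + 288.40 + 10.233) = 1/299.64 = 0.003337
[CO2*] = α₀ × DIC = 0.003337 × 4.25 = 0.0142 mmol/L = 14.2 μmol/L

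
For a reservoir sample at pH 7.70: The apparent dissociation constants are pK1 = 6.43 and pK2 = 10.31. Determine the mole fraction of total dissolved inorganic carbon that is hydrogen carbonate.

α₁ = 1 / (1 + [H⁺]/K1 + K2/[H⁺]) = 1 / (1 + 10^-1.27 + 10^-2.61)
   = 1 / (1 + 0.053703 + 0.0024547) = 1/1.0562 = 0.9468

α₁ = 0.947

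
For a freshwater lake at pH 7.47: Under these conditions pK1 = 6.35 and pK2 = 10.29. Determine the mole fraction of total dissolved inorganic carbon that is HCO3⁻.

α₁ = 0.928

α₁ = 1 / (1 + [H⁺]/K1 + K2/[H⁺]) = 1 / (1 + 10^-1.12 + 10^-2.82)
   = 1 / (1 + 0.075858 + 0.0015136) = 1/1.0774 = 0.9282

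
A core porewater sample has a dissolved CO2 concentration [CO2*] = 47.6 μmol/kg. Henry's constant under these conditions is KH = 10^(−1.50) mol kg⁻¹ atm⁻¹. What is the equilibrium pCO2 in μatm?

pCO2 = 1510 μatm

KH = 10^(−1.50) = 3.162×10^-2 mol kg⁻¹ atm⁻¹
pCO2 = [CO2*]/KH = 47.6×10^-6 / 3.162×10^-2 = 1.51×10^-3 atm = 1510 μatm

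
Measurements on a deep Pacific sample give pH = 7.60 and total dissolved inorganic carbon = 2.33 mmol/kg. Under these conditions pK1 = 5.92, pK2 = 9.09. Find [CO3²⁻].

[CO3²⁻] = 0.0716 mmol/kg

α₂ = 1 / (1 + [H⁺]/K2 + [H⁺]²/(K1K2)) = 1 / (1 + 10^+1.49 + 10^-0.19)
   = 1 / (1 + 30.903 + 0.64565) = 1/32.549 = 0.03072
[CO3²⁻] = α₂ × DIC = 0.03072 × 2.33 = 0.0716 mmol/kg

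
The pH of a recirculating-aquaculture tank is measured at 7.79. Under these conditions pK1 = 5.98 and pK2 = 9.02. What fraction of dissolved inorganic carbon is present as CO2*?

α₀ = 1 / (1 + K1/[H⁺] + K1K2/[H⁺]²) = 1 / (1 + 10^+1.81 + 10^+0.58)
   = 1 / (1 + 64.565 + 3.8019) = 1/69.367 = 0.01442

α₀ = 0.0144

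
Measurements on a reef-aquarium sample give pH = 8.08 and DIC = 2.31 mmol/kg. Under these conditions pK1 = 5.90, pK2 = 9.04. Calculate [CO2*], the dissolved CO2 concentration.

α₀ = 1 / (1 + K1/[H⁺] + K1K2/[H⁺]²) = 1 / (1 + 10^+2.18 + 10^+1.22)
   = 1 / (1 + 151.36 + 16.596) = 1/168.95 = 0.005919
[CO2*] = α₀ × DIC = 0.005919 × 2.31 = 0.0137 mmol/kg = 13.7 μmol/kg

[CO2*] = 13.7 μmol/kg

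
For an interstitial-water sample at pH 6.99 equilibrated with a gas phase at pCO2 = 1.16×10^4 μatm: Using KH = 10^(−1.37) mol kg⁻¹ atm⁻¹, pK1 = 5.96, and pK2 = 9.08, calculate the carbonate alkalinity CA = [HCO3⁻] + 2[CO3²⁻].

[CO2*] = KH · pCO2 = 10^(−1.37) × 1.16×10^4×10^-6 = 4.948×10^-4 mol/kg
α₀ = 1/(1 + K1/[H⁺] + K1K2/[H⁺]²) = 1/(1 + 10^+1.03 + 10^-1.06) = 0.08473
DIC = [CO2*]/α₀ = 4.948×10^-4 / 0.08473 = 5.840 mmol/kg
CA = (α₁ + 2α₂)·DIC = (0.9079 + 2×0.007380) × 5.840 = 5.39 mmol/kg

CA = 5.39 mmol/kg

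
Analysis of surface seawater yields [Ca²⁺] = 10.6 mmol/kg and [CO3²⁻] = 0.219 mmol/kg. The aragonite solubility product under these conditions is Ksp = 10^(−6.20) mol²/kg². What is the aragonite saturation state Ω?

Ksp = 10^(−6.20) = 6.310×10^-7
Ω = [Ca²⁺][CO3²⁻]/Ksp = (10.6×10^-3)(0.219×10^-3) / 6.310×10^-7 = 3.68

Ω = 3.68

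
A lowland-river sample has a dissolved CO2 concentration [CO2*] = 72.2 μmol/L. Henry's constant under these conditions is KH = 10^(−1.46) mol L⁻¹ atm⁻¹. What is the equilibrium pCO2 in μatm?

KH = 10^(−1.46) = 3.467×10^-2 mol L⁻¹ atm⁻¹
pCO2 = [CO2*]/KH = 72.2×10^-6 / 3.467×10^-2 = 2.08×10^-3 atm = 2080 μatm

pCO2 = 2080 μatm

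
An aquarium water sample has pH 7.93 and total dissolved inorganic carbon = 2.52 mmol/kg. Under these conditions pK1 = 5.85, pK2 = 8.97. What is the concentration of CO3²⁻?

α₂ = 1 / (1 + [H⁺]/K2 + [H⁺]²/(K1K2)) = 1 / (1 + 10^+1.04 + 10^-1.04)
   = 1 / (1 + 10.965 + 0.091201) = 1/12.056 = 0.08295
[CO3²⁻] = α₂ × DIC = 0.08295 × 2.52 = 0.209 mmol/kg

[CO3²⁻] = 0.209 mmol/kg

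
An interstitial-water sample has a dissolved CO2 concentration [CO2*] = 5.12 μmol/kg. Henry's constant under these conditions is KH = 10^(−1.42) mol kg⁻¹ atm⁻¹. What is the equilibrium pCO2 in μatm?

pCO2 = 135 μatm

KH = 10^(−1.42) = 3.802×10^-2 mol kg⁻¹ atm⁻¹
pCO2 = [CO2*]/KH = 5.12×10^-6 / 3.802×10^-2 = 1.35×10^-4 atm = 135 μatm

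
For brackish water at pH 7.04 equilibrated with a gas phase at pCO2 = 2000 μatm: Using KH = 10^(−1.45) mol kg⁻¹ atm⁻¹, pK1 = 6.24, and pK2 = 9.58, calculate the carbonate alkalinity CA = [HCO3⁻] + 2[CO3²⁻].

CA = 0.450 mmol/kg

[CO2*] = KH · pCO2 = 10^(−1.45) × 2000×10^-6 = 7.096×10^-5 mol/kg
α₀ = 1/(1 + K1/[H⁺] + K1K2/[H⁺]²) = 1/(1 + 10^+0.80 + 10^-1.74) = 0.1365
DIC = [CO2*]/α₀ = 7.096×10^-5 / 0.1365 = 0.5200 mmol/kg
CA = (α₁ + 2α₂)·DIC = (0.8610 + 2×0.002483) × 0.5200 = 0.450 mmol/kg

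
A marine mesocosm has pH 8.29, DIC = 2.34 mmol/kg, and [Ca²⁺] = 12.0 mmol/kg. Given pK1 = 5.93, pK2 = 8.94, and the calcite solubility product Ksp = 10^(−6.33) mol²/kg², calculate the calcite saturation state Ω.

α₂ = 1 / (1 + [H⁺]/K2 + [H⁺]²/(K1K2)) = 1 / (1 + 10^+0.65 + 10^-1.71)
   = 1 / (1 + 4.4668 + 0.019498) = 1/5.4863 = 0.1823
[CO3²⁻] = α₂ × DIC = 0.1823 × 2.34 = 0.4265 mmol/kg
Ksp = 10^(−6.33) = 4.677×10^-7
Ω = [Ca²⁺][CO3²⁻]/Ksp = (12.0×10^-3)(4.265×10^-4) / 4.677×10^-7 = 10.9

Ω = 10.9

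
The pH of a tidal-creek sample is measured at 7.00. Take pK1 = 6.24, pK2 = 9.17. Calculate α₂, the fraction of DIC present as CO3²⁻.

α₂ = 0.00573

α₂ = 1 / (1 + [H⁺]/K2 + [H⁺]²/(K1K2)) = 1 / (1 + 10^+2.17 + 10^+1.41)
   = 1 / (1 + 147.91 + 25.704) = 1/174.61 = 0.005727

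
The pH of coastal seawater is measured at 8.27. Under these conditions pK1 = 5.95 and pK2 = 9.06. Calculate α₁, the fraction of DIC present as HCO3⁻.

α₁ = 0.857

α₁ = 1 / (1 + [H⁺]/K1 + K2/[H⁺]) = 1 / (1 + 10^-2.32 + 10^-0.79)
   = 1 / (1 + 0.0047863 + 0.16218) = 1/1.1670 = 0.8569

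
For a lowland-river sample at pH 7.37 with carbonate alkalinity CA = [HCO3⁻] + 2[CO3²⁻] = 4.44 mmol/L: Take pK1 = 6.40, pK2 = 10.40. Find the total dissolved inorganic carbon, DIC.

CA = [HCO3⁻] + 2[CO3²⁻] = (α₁ + 2α₂)·DIC
At pH 7.37: [H⁺]/K1 = 10^-0.97 = 0.10715, K2/[H⁺] = 10^-3.03 = 0.00093325
α₁ = 1/(1 + 0.10715 + 0.00093325) = 1/1.1081 = 0.9025; α₂ = α₁·K2/[H⁺] = 0.0008422
α₁ + 2α₂ = 0.9041
DIC = CA / (α₁ + 2α₂) = 4.44 / 0.9041 = 4.91 mmol/L

DIC = 4.91 mmol/L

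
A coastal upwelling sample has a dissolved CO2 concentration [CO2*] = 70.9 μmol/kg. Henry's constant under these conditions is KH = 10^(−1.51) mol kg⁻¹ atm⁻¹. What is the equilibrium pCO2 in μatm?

KH = 10^(−1.51) = 3.090×10^-2 mol kg⁻¹ atm⁻¹
pCO2 = [CO2*]/KH = 70.9×10^-6 / 3.090×10^-2 = 2.29×10^-3 atm = 2290 μatm

pCO2 = 2290 μatm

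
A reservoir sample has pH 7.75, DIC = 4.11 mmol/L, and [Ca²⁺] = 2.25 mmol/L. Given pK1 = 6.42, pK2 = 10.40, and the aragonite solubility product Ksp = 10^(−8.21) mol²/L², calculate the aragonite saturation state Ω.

α₂ = 1 / (1 + [H⁺]/K2 + [H⁺]²/(K1K2)) = 1 / (1 + 10^+2.65 + 10^+1.32)
   = 1 / (1 + 446.68 + 20.893) = 1/468.58 = 0.002134
[CO3²⁻] = α₂ × DIC = 0.002134 × 4.11 = 0.008771 mmol/L = 8.771 μmol/L
Ksp = 10^(−8.21) = 6.166×10^-9
Ω = [Ca²⁺][CO3²⁻]/Ksp = (2.25×10^-3)(8.771×10^-6) / 6.166×10^-9 = 3.20

Ω = 3.20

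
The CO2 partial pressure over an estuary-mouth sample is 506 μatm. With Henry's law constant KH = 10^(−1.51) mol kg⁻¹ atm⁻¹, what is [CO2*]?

[CO2*] = 15.6 μmol/kg

KH = 10^(−1.51) = 3.090×10^-2 mol kg⁻¹ atm⁻¹
[CO2*] = KH · pCO2 = 3.090×10^-2 × 506×10^-6 atm = 1.56×10^-5 mol/kg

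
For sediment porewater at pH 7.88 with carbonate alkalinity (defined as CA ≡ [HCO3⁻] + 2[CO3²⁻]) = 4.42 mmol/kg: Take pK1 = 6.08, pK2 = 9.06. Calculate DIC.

CA = [HCO3⁻] + 2[CO3²⁻] = (α₁ + 2α₂)·DIC
At pH 7.88: [H⁺]/K1 = 10^-1.80 = 0.015849, K2/[H⁺] = 10^-1.18 = 0.066069
α₁ = 1/(1 + 0.015849 + 0.066069) = 1/1.0819 = 0.9243; α₂ = α₁·K2/[H⁺] = 0.06107
α₁ + 2α₂ = 1.0464
DIC = CA / (α₁ + 2α₂) = 4.42 / 1.0464 = 4.22 mmol/kg

DIC = 4.22 mmol/kg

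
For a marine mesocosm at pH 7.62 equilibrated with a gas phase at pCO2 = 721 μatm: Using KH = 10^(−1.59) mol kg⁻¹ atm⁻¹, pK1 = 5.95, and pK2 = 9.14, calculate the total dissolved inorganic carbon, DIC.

[CO2*] = KH · pCO2 = 10^(−1.59) × 721×10^-6 = 1.853×10^-5 mol/kg
α₀ = 1/(1 + K1/[H⁺] + K1K2/[H⁺]²) = 1/(1 + 10^+1.67 + 10^+0.15) = 0.02033
DIC = [CO2*]/α₀ = 1.853×10^-5 / 0.02033 = 0.912 mmol/kg

DIC = 0.912 mmol/kg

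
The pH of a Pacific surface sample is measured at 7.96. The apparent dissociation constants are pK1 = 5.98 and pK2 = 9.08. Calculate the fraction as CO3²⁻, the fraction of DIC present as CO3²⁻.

α₂ = 0.0698

α₂ = 1 / (1 + [H⁺]/K2 + [H⁺]²/(K1K2)) = 1 / (1 + 10^+1.12 + 10^-0.86)
   = 1 / (1 + 13.183 + 0.13804) = 1/14.321 = 0.06983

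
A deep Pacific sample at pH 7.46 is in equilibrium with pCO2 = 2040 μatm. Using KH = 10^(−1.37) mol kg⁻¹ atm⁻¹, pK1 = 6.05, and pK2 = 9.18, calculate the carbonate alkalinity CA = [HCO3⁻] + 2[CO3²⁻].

CA = 2.32 mmol/kg

[CO2*] = KH · pCO2 = 10^(−1.37) × 2040×10^-6 = 8.702×10^-5 mol/kg
α₀ = 1/(1 + K1/[H⁺] + K1K2/[H⁺]²) = 1/(1 + 10^+1.41 + 10^-0.31) = 0.03677
DIC = [CO2*]/α₀ = 8.702×10^-5 / 0.03677 = 2.366 mmol/kg
CA = (α₁ + 2α₂)·DIC = (0.9452 + 2×0.01801) × 2.366 = 2.32 mmol/kg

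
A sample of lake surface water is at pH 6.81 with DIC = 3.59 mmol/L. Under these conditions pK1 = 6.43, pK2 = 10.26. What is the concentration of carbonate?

α₂ = 1 / (1 + [H⁺]/K2 + [H⁺]²/(K1K2)) = 1 / (1 + 10^+3.45 + 10^+3.07)
   = 1 / (1 + 2818.4 + 1174.9) = 1/3994.3 = 0.0002504
[CO3²⁻] = α₂ × DIC = 0.0002504 × 3.59 = 0.000899 mmol/L = 0.899 μmol/L

[CO3²⁻] = 0.899 μmol/L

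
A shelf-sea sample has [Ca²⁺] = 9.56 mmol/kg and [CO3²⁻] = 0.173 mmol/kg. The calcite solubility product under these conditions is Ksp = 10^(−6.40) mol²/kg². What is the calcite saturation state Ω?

Ksp = 10^(−6.40) = 3.981×10^-7
Ω = [Ca²⁺][CO3²⁻]/Ksp = (9.56×10^-3)(0.173×10^-3) / 3.981×10^-7 = 4.15

Ω = 4.15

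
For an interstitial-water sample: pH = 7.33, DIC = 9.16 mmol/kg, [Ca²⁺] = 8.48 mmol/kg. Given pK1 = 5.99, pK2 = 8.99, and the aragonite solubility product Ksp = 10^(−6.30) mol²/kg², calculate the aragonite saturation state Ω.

Ω = 3.18

α₂ = 1 / (1 + [H⁺]/K2 + [H⁺]²/(K1K2)) = 1 / (1 + 10^+1.66 + 10^+0.32)
   = 1 / (1 + 45.709 + 2.0893) = 1/48.798 = 0.02049
[CO3²⁻] = α₂ × DIC = 0.02049 × 9.16 = 0.1877 mmol/kg
Ksp = 10^(−6.30) = 5.012×10^-7
Ω = [Ca²⁺][CO3²⁻]/Ksp = (8.48×10^-3)(1.877×10^-4) / 5.012×10^-7 = 3.18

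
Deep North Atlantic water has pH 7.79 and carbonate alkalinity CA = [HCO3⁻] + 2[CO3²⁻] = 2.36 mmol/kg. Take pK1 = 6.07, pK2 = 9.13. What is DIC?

CA = [HCO3⁻] + 2[CO3²⁻] = (α₁ + 2α₂)·DIC
At pH 7.79: [H⁺]/K1 = 10^-1.72 = 0.019055, K2/[H⁺] = 10^-1.34 = 0.045709
α₁ = 1/(1 + 0.019055 + 0.045709) = 1/1.0648 = 0.9392; α₂ = α₁·K2/[H⁺] = 0.04293
α₁ + 2α₂ = 1.0250
DIC = CA / (α₁ + 2α₂) = 2.36 / 1.0250 = 2.30 mmol/kg

DIC = 2.30 mmol/kg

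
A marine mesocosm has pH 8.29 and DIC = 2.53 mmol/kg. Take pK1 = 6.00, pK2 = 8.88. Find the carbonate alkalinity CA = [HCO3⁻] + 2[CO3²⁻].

CA = [HCO3⁻] + 2[CO3²⁻] = (α₁ + 2α₂)·DIC
At pH 8.29: [H⁺]/K1 = 10^-2.29 = 0.0051286, K2/[H⁺] = 10^-0.59 = 0.25704
α₁ = 1/(1 + 0.0051286 + 0.25704) = 1/1.2622 = 0.7923; α₂ = α₁·K2/[H⁺] = 0.2036
α₁ + 2α₂ = 1.1996
CA = 1.1996 × 2.53 = 3.03 mmol/kg

CA = 3.03 mmol/kg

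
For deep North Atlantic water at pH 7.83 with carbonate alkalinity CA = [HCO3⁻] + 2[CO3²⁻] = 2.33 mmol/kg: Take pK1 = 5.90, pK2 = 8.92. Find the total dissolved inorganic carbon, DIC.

DIC = 2.19 mmol/kg

CA = [HCO3⁻] + 2[CO3²⁻] = (α₁ + 2α₂)·DIC
At pH 7.83: [H⁺]/K1 = 10^-1.93 = 0.011749, K2/[H⁺] = 10^-1.09 = 0.081283
α₁ = 1/(1 + 0.011749 + 0.081283) = 1/1.0930 = 0.9149; α₂ = α₁·K2/[H⁺] = 0.07436
α₁ + 2α₂ = 1.0636
DIC = CA / (α₁ + 2α₂) = 2.33 / 1.0636 = 2.19 mmol/kg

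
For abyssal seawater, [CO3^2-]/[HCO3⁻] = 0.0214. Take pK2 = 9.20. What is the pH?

pH = 7.53

From K2 = [H⁺][CO3^2-]/[HCO3⁻]:  pH = pK2 + log₁₀([CO3^2-]/[HCO3⁻])
log₁₀(0.0214) = -1.670
pH = 9.20 + (-1.670) = 7.53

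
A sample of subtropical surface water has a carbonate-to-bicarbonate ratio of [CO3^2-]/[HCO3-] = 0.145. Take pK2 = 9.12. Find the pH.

From K2 = [H⁺][CO3^2-]/[HCO3-]:  pH = pK2 + log₁₀([CO3^2-]/[HCO3-])
log₁₀(0.145) = -0.839
pH = 9.12 + (-0.839) = 8.28

pH = 8.28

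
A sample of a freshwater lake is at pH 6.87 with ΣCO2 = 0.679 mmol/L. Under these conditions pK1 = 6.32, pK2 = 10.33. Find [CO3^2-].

[CO3²⁻] = 0.184 μmol/L

α₂ = 1 / (1 + [H⁺]/K2 + [H⁺]²/(K1K2)) = 1 / (1 + 10^+3.46 + 10^+2.91)
   = 1 / (1 + 2884.0 + 812.83) = 1/3697.9 = 0.0002704
[CO3²⁻] = α₂ × DIC = 0.0002704 × 0.679 = 0.000184 mmol/L = 0.184 μmol/L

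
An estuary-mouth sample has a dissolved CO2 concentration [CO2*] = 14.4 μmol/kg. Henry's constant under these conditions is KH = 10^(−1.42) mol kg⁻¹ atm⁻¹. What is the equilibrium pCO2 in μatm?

KH = 10^(−1.42) = 3.802×10^-2 mol kg⁻¹ atm⁻¹
pCO2 = [CO2*]/KH = 14.4×10^-6 / 3.802×10^-2 = 3.79×10^-4 atm = 379 μatm

pCO2 = 379 μatm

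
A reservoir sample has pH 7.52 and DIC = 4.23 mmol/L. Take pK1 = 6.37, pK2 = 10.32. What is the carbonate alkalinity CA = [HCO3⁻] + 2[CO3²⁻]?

CA = 3.96 mmol/L

CA = [HCO3⁻] + 2[CO3²⁻] = (α₁ + 2α₂)·DIC
At pH 7.52: [H⁺]/K1 = 10^-1.15 = 0.070795, K2/[H⁺] = 10^-2.80 = 0.0015849
α₁ = 1/(1 + 0.070795 + 0.0015849) = 1/1.0724 = 0.9325; α₂ = α₁·K2/[H⁺] = 0.001478
α₁ + 2α₂ = 0.9355
CA = 0.9355 × 4.23 = 3.96 mmol/L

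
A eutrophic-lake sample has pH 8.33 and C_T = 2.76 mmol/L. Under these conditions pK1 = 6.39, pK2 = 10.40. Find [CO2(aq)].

[CO2*] = 0.0311 mmol/L

α₀ = 1 / (1 + K1/[H⁺] + K1K2/[H⁺]²) = 1 / (1 + 10^+1.94 + 10^-0.13)
   = 1 / (1 + 87.096 + 0.74131) = 1/88.838 = 0.01126
[CO2*] = α₀ × DIC = 0.01126 × 2.76 = 0.0311 mmol/L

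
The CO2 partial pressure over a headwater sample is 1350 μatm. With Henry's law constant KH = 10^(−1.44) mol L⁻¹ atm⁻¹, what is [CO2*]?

KH = 10^(−1.44) = 3.631×10^-2 mol L⁻¹ atm⁻¹
[CO2*] = KH · pCO2 = 3.631×10^-2 × 1350×10^-6 atm = 4.90×10^-5 mol/L

[CO2*] = 49.0 μmol/L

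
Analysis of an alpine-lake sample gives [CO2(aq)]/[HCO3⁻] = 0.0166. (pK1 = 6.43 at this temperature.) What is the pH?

pH = 8.21

From K1 = [H⁺][HCO3⁻]/[CO2(aq)]:  pH = pK1 − log₁₀([CO2(aq)]/[HCO3⁻])
log₁₀(0.0166) = -1.780
pH = 6.43 − (-1.780) = 8.21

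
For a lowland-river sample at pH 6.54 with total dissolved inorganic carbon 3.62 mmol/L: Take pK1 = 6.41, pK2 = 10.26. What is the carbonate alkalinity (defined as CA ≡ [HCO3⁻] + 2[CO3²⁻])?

CA = [HCO3⁻] + 2[CO3²⁻] = (α₁ + 2α₂)·DIC
At pH 6.54: [H⁺]/K1 = 10^-0.13 = 0.74131, K2/[H⁺] = 10^-3.72 = 0.00019055
α₁ = 1/(1 + 0.74131 + 0.00019055) = 1/1.7415 = 0.5742; α₂ = α₁·K2/[H⁺] = 0.0001094
α₁ + 2α₂ = 0.5744
CA = 0.5744 × 3.62 = 2.08 mmol/L

CA = 2.08 mmol/L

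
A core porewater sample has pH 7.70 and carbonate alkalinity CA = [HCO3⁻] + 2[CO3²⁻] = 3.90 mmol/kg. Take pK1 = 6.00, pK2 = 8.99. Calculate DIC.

CA = [HCO3⁻] + 2[CO3²⁻] = (α₁ + 2α₂)·DIC
At pH 7.70: [H⁺]/K1 = 10^-1.70 = 0.019953, K2/[H⁺] = 10^-1.29 = 0.051286
α₁ = 1/(1 + 0.019953 + 0.051286) = 1/1.0712 = 0.9335; α₂ = α₁·K2/[H⁺] = 0.04788
α₁ + 2α₂ = 1.0292
DIC = CA / (α₁ + 2α₂) = 3.90 / 1.0292 = 3.79 mmol/kg

DIC = 3.79 mmol/kg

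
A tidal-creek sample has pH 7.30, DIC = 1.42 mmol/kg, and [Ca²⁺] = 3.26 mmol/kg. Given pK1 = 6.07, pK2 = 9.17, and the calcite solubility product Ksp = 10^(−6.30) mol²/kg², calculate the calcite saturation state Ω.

Ω = 0.116

α₂ = 1 / (1 + [H⁺]/K2 + [H⁺]²/(K1K2)) = 1 / (1 + 10^+1.87 + 10^+0.64)
   = 1 / (1 + 74.131 + 4.3652) = 1/79.496 = 0.01258
[CO3²⁻] = α₂ × DIC = 0.01258 × 1.42 = 0.01786 mmol/kg = 17.86 μmol/kg
Ksp = 10^(−6.30) = 5.012×10^-7
Ω = [Ca²⁺][CO3²⁻]/Ksp = (3.26×10^-3)(1.786×10^-5) / 5.012×10^-7 = 0.116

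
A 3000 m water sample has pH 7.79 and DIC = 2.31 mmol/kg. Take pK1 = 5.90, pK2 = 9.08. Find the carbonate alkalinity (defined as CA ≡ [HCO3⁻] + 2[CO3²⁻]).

CA = [HCO3⁻] + 2[CO3²⁻] = (α₁ + 2α₂)·DIC
At pH 7.79: [H⁺]/K1 = 10^-1.89 = 0.012882, K2/[H⁺] = 10^-1.29 = 0.051286
α₁ = 1/(1 + 0.012882 + 0.051286) = 1/1.0642 = 0.9397; α₂ = α₁·K2/[H⁺] = 0.04819
α₁ + 2α₂ = 1.0361
CA = 1.0361 × 2.31 = 2.39 mmol/kg

CA = 2.39 mmol/kg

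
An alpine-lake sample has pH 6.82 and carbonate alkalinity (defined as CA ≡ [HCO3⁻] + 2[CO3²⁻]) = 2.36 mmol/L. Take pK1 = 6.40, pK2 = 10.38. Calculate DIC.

CA = [HCO3⁻] + 2[CO3²⁻] = (α₁ + 2α₂)·DIC
At pH 6.82: [H⁺]/K1 = 10^-0.42 = 0.38019, K2/[H⁺] = 10^-3.56 = 0.00027542
α₁ = 1/(1 + 0.38019 + 0.00027542) = 1/1.3805 = 0.7244; α₂ = α₁·K2/[H⁺] = 0.0001995
α₁ + 2α₂ = 0.7248
DIC = CA / (α₁ + 2α₂) = 2.36 / 0.7248 = 3.26 mmol/L

DIC = 3.26 mmol/L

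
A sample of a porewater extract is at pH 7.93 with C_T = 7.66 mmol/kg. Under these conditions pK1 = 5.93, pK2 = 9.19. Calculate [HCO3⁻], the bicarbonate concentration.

α₁ = 1 / (1 + [H⁺]/K1 + K2/[H⁺]) = 1 / (1 + 10^-2.00 + 10^-1.26)
   = 1 / (1 + 0.010000 + 0.054954) = 1/1.0650 = 0.9390
[HCO3⁻] = α₁ × DIC = 0.9390 × 7.66 = 7.19 mmol/kg

[HCO3⁻] = 7.19 mmol/kg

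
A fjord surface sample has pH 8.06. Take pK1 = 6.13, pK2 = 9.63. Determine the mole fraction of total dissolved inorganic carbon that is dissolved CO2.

α₀ = 1 / (1 + K1/[H⁺] + K1K2/[H⁺]²) = 1 / (1 + 10^+1.93 + 10^+0.36)
   = 1 / (1 + 85.114 + 2.2909) = 1/88.405 = 0.01131

α₀ = 0.0113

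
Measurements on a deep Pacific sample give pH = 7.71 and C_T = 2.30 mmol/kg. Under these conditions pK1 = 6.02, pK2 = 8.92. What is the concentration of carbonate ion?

[CO3²⁻] = 0.131 mmol/kg

α₂ = 1 / (1 + [H⁺]/K2 + [H⁺]²/(K1K2)) = 1 / (1 + 10^+1.21 + 10^-0.48)
   = 1 / (1 + 16.218 + 0.33113) = 1/17.549 = 0.05698
[CO3²⁻] = α₂ × DIC = 0.05698 × 2.30 = 0.131 mmol/kg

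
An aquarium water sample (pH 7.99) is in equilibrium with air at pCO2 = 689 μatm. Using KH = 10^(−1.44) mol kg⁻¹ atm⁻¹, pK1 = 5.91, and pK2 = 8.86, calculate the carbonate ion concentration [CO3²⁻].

[CO3²⁻] = 0.406 mmol/kg

[CO2*] = KH · pCO2 = 10^(−1.44) × 689×10^-6 = 2.502×10^-5 mol/kg
α₀ = 1/(1 + K1/[H⁺] + K1K2/[H⁺]²) = 1/(1 + 10^+2.08 + 10^+1.21) = 0.007276
DIC = [CO2*]/α₀ = 2.502×10^-5 / 0.007276 = 3.438 mmol/kg
[CO3²⁻] = α₂·DIC; α₂ = 0.1180, so [CO3²⁻] = 0.1180 × 3.438 = 0.406 mmol/kg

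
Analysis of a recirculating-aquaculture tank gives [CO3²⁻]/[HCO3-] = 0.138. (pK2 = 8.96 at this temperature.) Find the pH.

pH = 8.10

From K2 = [H⁺][CO3²⁻]/[HCO3-]:  pH = pK2 + log₁₀([CO3²⁻]/[HCO3-])
log₁₀(0.138) = -0.860
pH = 8.96 + (-0.860) = 8.10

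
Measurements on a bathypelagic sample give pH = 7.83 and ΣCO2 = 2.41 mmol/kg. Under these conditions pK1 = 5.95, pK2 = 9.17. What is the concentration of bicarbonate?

[HCO3⁻] = 2.28 mmol/kg

α₁ = 1 / (1 + [H⁺]/K1 + K2/[H⁺]) = 1 / (1 + 10^-1.88 + 10^-1.34)
   = 1 / (1 + 0.013183 + 0.045709) = 1/1.0589 = 0.9444
[HCO3⁻] = α₁ × DIC = 0.9444 × 2.41 = 2.28 mmol/kg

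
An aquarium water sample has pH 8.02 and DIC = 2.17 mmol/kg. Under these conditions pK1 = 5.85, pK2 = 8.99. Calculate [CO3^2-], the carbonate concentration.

[CO3²⁻] = 0.209 mmol/kg

α₂ = 1 / (1 + [H⁺]/K2 + [H⁺]²/(K1K2)) = 1 / (1 + 10^+0.97 + 10^-1.20)
   = 1 / (1 + 9.3325 + 0.063096) = 1/10.396 = 0.09619
[CO3²⁻] = α₂ × DIC = 0.09619 × 2.17 = 0.209 mmol/kg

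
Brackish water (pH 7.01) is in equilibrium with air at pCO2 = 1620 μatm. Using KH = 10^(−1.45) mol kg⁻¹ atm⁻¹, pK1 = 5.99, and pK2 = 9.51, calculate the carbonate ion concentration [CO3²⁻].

[CO3²⁻] = 1.90 μmol/kg

[CO2*] = KH · pCO2 = 10^(−1.45) × 1620×10^-6 = 5.748×10^-5 mol/kg
α₀ = 1/(1 + K1/[H⁺] + K1K2/[H⁺]²) = 1/(1 + 10^+1.02 + 10^-1.48) = 0.08692
DIC = [CO2*]/α₀ = 5.748×10^-5 / 0.08692 = 0.6613 mmol/kg
[CO3²⁻] = α₂·DIC; α₂ = 0.002878, so [CO3²⁻] = 0.002878 × 0.6613 = 0.00190 mmol/kg = 1.90 μmol/kg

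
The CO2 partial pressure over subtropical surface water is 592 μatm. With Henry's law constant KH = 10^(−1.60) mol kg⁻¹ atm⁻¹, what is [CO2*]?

[CO2*] = 14.9 μmol/kg

KH = 10^(−1.60) = 2.512×10^-2 mol kg⁻¹ atm⁻¹
[CO2*] = KH · pCO2 = 2.512×10^-2 × 592×10^-6 atm = 1.49×10^-5 mol/kg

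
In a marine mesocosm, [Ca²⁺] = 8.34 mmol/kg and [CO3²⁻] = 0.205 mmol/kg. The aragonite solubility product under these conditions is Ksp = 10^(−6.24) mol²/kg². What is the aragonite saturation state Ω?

Ω = 2.97

Ksp = 10^(−6.24) = 5.754×10^-7
Ω = [Ca²⁺][CO3²⁻]/Ksp = (8.34×10^-3)(0.205×10^-3) / 5.754×10^-7 = 2.97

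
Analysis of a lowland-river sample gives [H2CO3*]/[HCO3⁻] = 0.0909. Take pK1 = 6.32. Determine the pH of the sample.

pH = 7.36

From K1 = [H⁺][HCO3⁻]/[H2CO3*]:  pH = pK1 − log₁₀([H2CO3*]/[HCO3⁻])
log₁₀(0.0909) = -1.041
pH = 6.32 − (-1.041) = 7.36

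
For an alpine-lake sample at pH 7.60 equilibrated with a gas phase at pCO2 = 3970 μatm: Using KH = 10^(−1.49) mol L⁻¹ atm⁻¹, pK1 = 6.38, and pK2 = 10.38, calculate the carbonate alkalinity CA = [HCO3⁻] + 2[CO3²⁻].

[CO2*] = KH · pCO2 = 10^(−1.49) × 3970×10^-6 = 1.285×10^-4 mol/L
α₀ = 1/(1 + K1/[H⁺] + K1K2/[H⁺]²) = 1/(1 + 10^+1.22 + 10^-1.56) = 0.05674
DIC = [CO2*]/α₀ = 1.285×10^-4 / 0.05674 = 2.264 mmol/L
CA = (α₁ + 2α₂)·DIC = (0.9417 + 2×0.001563) × 2.264 = 2.14 mmol/L

CA = 2.14 mmol/L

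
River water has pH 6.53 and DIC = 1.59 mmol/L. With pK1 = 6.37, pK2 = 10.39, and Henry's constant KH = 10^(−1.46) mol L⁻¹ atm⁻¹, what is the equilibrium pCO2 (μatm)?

pCO2 = 1.88×10^4 μatm

α₀ = 1 / (1 + K1/[H⁺] + K1K2/[H⁺]²) = 1 / (1 + 10^+0.16 + 10^-3.70)
   = 1 / (1 + 1.4454 + 0.00019953) = 1/2.4456 = 0.4089
[CO2*] = α₀ × DIC = 0.4089 × 1.59 = 0.6501 mmol/L
pCO2 = [CO2*]/KH = 6.501×10^-4 / 3.467×10^-2 = 1.88×10^4 μatm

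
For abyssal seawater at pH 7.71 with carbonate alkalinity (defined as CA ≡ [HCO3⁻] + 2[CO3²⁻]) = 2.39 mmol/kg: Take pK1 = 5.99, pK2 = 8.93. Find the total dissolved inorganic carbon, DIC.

CA = [HCO3⁻] + 2[CO3²⁻] = (α₁ + 2α₂)·DIC
At pH 7.71: [H⁺]/K1 = 10^-1.72 = 0.019055, K2/[H⁺] = 10^-1.22 = 0.060256
α₁ = 1/(1 + 0.019055 + 0.060256) = 1/1.0793 = 0.9265; α₂ = α₁·K2/[H⁺] = 0.05583
α₁ + 2α₂ = 1.0382
DIC = CA / (α₁ + 2α₂) = 2.39 / 1.0382 = 2.30 mmol/kg

DIC = 2.30 mmol/kg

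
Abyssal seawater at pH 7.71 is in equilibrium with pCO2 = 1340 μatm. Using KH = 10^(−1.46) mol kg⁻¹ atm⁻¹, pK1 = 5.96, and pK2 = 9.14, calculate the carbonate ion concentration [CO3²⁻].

[CO3²⁻] = 0.0971 mmol/kg

[CO2*] = KH · pCO2 = 10^(−1.46) × 1340×10^-6 = 4.646×10^-5 mol/kg
α₀ = 1/(1 + K1/[H⁺] + K1K2/[H⁺]²) = 1/(1 + 10^+1.75 + 10^+0.32) = 0.01686
DIC = [CO2*]/α₀ = 4.646×10^-5 / 0.01686 = 2.756 mmol/kg
[CO3²⁻] = α₂·DIC; α₂ = 0.03522, so [CO3²⁻] = 0.03522 × 2.756 = 0.0971 mmol/kg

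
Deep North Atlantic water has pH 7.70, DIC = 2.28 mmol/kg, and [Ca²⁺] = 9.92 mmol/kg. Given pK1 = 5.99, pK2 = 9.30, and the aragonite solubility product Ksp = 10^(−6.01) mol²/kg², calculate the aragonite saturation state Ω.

α₂ = 1 / (1 + [H⁺]/K2 + [H⁺]²/(K1K2)) = 1 / (1 + 10^+1.60 + 10^-0.11)
   = 1 / (1 + 39.811 + 0.77625) = 1/41.587 = 0.02405
[CO3²⁻] = α₂ × DIC = 0.02405 × 2.28 = 0.05482 mmol/kg
Ksp = 10^(−6.01) = 9.772×10^-7
Ω = [Ca²⁺][CO3²⁻]/Ksp = (9.92×10^-3)(5.482×10^-5) / 9.772×10^-7 = 0.557

Ω = 0.557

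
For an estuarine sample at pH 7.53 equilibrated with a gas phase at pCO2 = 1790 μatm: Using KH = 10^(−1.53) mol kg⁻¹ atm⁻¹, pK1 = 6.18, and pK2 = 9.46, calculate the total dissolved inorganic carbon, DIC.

DIC = 1.25 mmol/kg

[CO2*] = KH · pCO2 = 10^(−1.53) × 1790×10^-6 = 5.283×10^-5 mol/kg
α₀ = 1/(1 + K1/[H⁺] + K1K2/[H⁺]²) = 1/(1 + 10^+1.35 + 10^-0.58) = 0.04228
DIC = [CO2*]/α₀ = 5.283×10^-5 / 0.04228 = 1.25 mmol/kg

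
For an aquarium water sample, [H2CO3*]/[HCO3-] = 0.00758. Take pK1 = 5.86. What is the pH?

pH = 7.98

From K1 = [H⁺][HCO3-]/[H2CO3*]:  pH = pK1 − log₁₀([H2CO3*]/[HCO3-])
log₁₀(0.00758) = -2.120
pH = 5.86 − (-2.120) = 7.98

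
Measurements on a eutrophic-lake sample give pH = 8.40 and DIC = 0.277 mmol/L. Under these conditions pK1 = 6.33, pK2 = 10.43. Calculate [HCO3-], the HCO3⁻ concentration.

[HCO3⁻] = 0.272 mmol/L

α₁ = 1 / (1 + [H⁺]/K1 + K2/[H⁺]) = 1 / (1 + 10^-2.07 + 10^-2.03)
   = 1 / (1 + 0.0085114 + 0.0093325) = 1/1.0178 = 0.9825
[HCO3⁻] = α₁ × DIC = 0.9825 × 0.277 = 0.272 mmol/L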